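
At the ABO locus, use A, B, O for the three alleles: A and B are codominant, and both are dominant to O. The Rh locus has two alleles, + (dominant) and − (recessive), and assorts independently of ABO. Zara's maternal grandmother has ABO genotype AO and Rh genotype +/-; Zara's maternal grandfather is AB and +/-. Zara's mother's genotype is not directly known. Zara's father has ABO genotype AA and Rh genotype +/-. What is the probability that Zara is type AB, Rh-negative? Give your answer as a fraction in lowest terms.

Zara's mother's ABO genotype from AO × AB: 1/4 AA, 1/4 AB, 1/4 AO, 1/4 BO.
Crossing each possibility with the father AA and summing P(type AB): 1/4·0 + 1/4·1/2 + 1/4·0 + 1/4·1/2 = 1/4.
Similarly for Rh via the mother's Rh distribution: P(Rh-) = 1/4.
Independent loci: 1/4 × 1/4 = 1/16.

1/16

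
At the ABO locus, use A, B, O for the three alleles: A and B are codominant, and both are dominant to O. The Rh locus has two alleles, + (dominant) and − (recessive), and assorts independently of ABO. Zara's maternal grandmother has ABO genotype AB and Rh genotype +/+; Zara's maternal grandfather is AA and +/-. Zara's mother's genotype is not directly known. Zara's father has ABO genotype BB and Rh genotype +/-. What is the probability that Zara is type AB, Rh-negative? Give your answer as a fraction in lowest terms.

3/32

Zara's mother's ABO genotype from AB × AA: 1/2 AA, 1/2 AB.
Crossing each possibility with the father BB and summing P(type AB): 1/2·1 + 1/2·1/2 = 3/4.
Similarly for Rh via the mother's Rh distribution: P(Rh-) = 1/8.
Independent loci: 3/4 × 1/8 = 3/32.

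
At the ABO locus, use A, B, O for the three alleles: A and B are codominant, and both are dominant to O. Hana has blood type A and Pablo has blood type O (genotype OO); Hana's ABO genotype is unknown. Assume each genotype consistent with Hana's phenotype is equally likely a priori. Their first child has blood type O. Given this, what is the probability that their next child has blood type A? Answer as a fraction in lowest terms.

1/2

Possible genotypes: Hana ∈ {AA, AO}; Pablo ∈ {OO}.
Weight each parental genotype pair by prior × P(type-O child):
  AO × OO: posterior weight 1; P(next child type A) = 1/2.
Weighted sum = 1/2.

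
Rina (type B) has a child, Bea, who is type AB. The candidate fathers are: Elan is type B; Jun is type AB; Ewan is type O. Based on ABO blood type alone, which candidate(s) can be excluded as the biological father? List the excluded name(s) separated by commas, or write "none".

A candidate is excluded only if no genotype consistent with his phenotype could produce a type AB child with a type B mother.
Elan (type B): no genotype consistent with that phenotype can produce a type-AB child with a type-B mother.
Ewan (type O): no genotype consistent with that phenotype can produce a type-AB child with a type-B mother.

Elan, Ewan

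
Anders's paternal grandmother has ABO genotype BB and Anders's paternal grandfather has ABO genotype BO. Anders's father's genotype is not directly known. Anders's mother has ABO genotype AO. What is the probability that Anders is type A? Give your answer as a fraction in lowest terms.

Anders's father's ABO genotype from BB × BO: 1/2 BB, 1/2 BO.
Crossing each possibility with the mother AO and summing P(type A): 1/2·0 + 1/2·1/4 = 1/8.

1/8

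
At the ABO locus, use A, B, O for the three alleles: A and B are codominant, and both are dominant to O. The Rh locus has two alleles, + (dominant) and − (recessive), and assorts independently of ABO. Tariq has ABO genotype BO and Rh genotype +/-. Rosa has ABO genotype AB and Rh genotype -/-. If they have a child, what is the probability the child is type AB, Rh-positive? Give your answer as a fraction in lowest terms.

ABO cross BO × AB → offspring phenotypes: 1/4 A, 1/2 B, 1/4 AB.
Rh cross +/- × -/- → 1/2 Rh+, 1/2 Rh-.
Independent loci: P(type AB, Rh-positive) = 1/4 × 1/2 = 1/8.

1/8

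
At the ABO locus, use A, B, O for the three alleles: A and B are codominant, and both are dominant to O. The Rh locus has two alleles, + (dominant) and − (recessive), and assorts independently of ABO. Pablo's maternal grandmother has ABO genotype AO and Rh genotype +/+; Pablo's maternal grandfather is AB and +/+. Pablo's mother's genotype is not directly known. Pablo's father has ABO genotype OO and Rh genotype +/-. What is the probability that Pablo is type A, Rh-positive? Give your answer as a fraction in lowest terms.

Pablo's mother's ABO genotype from AO × AB: 1/4 AA, 1/4 AB, 1/4 AO, 1/4 BO.
Crossing each possibility with the father OO and summing P(type A): 1/4·1 + 1/4·1/2 + 1/4·1/2 + 1/4·0 = 1/2.
Similarly for Rh via the mother's Rh distribution: P(Rh+) = 1.
Independent loci: 1/2 × 1 = 1/2.

1/2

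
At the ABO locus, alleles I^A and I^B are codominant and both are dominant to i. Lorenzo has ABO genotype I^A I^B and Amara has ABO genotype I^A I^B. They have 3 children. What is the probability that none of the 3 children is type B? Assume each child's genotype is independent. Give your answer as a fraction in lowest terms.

27/64

ABO cross I^A I^B × I^A I^B → 1/4 A, 1/4 B, 1/2 AB.
So P(type B) = 1/4 per child.
P(not type B) = 3/4 for one child; (3/4)^3 = 27/64.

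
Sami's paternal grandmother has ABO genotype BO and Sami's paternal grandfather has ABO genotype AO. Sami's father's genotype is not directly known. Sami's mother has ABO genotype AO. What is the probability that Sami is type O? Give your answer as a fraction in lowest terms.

1/4

Sami's father's ABO genotype from BO × AO: 1/4 AB, 1/4 AO, 1/4 BO, 1/4 OO.
Crossing each possibility with the mother AO and summing P(type O): 1/4·0 + 1/4·1/4 + 1/4·1/4 + 1/4·1/2 = 1/4.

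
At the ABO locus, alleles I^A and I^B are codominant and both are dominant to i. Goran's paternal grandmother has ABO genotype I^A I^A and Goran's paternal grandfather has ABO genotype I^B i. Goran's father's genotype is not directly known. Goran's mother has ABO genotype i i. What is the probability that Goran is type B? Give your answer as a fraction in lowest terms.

Goran's father's ABO genotype from I^A I^A × I^B i: 1/2 I^A I^B, 1/2 I^A i.
Crossing each possibility with the mother i i and summing P(type B): 1/2·1/2 + 1/2·0 = 1/4.

1/4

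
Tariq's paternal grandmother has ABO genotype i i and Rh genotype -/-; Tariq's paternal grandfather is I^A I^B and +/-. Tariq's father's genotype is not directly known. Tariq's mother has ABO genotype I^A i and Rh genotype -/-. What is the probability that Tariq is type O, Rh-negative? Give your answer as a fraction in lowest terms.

3/16

Tariq's father's ABO genotype from i i × I^A I^B: 1/2 I^A i, 1/2 I^B i.
Crossing each possibility with the mother I^A i and summing P(type O): 1/2·1/4 + 1/2·1/4 = 1/4.
Similarly for Rh via the father's Rh distribution: P(Rh-) = 3/4.
Independent loci: 1/4 × 3/4 = 3/16.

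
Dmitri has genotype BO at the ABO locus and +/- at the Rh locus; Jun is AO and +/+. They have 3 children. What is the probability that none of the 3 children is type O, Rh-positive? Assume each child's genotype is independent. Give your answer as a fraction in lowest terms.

ABO cross BO × AO → 1/4 O, 1/4 A, 1/4 B, 1/4 AB.
Rh cross +/- × +/+ → 1 Rh+; so P(type O, Rh-positive) = 1/4 × 1 = 1/4 per child.
P(not type O, Rh-positive) = 3/4 for one child; (3/4)^3 = 27/64.

27/64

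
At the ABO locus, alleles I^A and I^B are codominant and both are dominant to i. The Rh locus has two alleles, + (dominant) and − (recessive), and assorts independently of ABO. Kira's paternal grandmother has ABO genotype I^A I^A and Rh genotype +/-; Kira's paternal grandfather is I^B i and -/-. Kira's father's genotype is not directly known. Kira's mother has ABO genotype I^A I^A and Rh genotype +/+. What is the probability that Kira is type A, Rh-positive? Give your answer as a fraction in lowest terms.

Kira's father's ABO genotype from I^A I^A × I^B i: 1/2 I^A I^B, 1/2 I^A i.
Crossing each possibility with the mother I^A I^A and summing P(type A): 1/2·1/2 + 1/2·1 = 3/4.
Similarly for Rh via the father's Rh distribution: P(Rh+) = 1.
Independent loci: 3/4 × 1 = 3/4.

3/4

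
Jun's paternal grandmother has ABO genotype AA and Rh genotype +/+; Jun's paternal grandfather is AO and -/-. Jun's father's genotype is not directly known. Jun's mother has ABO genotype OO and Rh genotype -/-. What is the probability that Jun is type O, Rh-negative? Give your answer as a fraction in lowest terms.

1/8

Jun's father's ABO genotype from AA × AO: 1/2 AA, 1/2 AO.
Crossing each possibility with the mother OO and summing P(type O): 1/2·0 + 1/2·1/2 = 1/4.
Similarly for Rh via the father's Rh distribution: P(Rh-) = 1/2.
Independent loci: 1/4 × 1/2 = 1/8.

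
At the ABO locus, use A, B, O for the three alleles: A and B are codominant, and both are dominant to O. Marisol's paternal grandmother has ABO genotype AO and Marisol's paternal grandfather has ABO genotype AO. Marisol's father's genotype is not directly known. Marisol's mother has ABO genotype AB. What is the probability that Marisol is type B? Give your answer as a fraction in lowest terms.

Marisol's father's ABO genotype from AO × AO: 1/4 AA, 1/2 AO, 1/4 OO.
Crossing each possibility with the mother AB and summing P(type B): 1/4·0 + 1/2·1/4 + 1/4·1/2 = 1/4.

1/4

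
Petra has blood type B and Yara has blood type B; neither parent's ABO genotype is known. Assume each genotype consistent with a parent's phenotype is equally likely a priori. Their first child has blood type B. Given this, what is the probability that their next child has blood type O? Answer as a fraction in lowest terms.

Possible genotypes: Petra ∈ {I^B I^B, I^B i}; Yara ∈ {I^B I^B, I^B i}.
Weight each parental genotype pair by prior × P(type-B child):
  I^B I^B × I^B I^B: posterior weight 4/15; P(next child type O) = 0.
  I^B I^B × I^B i: posterior weight 4/15; P(next child type O) = 0.
  I^B i × I^B I^B: posterior weight 4/15; P(next child type O) = 0.
  I^B i × I^B i: posterior weight 1/5; P(next child type O) = 1/4.
Weighted sum = 1/20.

1/20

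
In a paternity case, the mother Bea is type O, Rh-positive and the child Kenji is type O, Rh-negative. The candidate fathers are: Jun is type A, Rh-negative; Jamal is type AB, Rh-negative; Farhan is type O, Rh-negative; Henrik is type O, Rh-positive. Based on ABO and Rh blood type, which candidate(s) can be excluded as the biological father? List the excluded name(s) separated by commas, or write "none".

Jamal

A candidate is excluded only if no genotype consistent with his phenotype could produce a type O, Rh-negative child with a type O, Rh-positive mother.
Jamal (type AB, Rh-): no genotype consistent with that phenotype can produce a type-O Rh- child with a type-O mother.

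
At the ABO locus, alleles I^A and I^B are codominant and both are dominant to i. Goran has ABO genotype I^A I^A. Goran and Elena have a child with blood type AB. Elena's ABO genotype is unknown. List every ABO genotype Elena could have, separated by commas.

For each candidate genotype of Elena, check whether crossing it with I^A I^A can produce every observed child phenotype.
  I^A I^A → possible child types {A} ✗
  I^A I^B → possible child types {A, AB} ✓
  I^A i → possible child types {A} ✗
  I^B I^B → possible child types {AB} ✓
  I^B i → possible child types {A, AB} ✓
  i i → possible child types {A} ✗

I^A I^B, I^B I^B, I^B i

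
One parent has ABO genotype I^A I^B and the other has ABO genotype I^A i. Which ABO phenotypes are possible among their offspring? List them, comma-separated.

A, B, AB

Gametes from I^A I^B × I^A i give offspring ABO genotypes I^A I^A, I^A I^B, I^A i, I^B i, i.e. phenotypes A, B, AB.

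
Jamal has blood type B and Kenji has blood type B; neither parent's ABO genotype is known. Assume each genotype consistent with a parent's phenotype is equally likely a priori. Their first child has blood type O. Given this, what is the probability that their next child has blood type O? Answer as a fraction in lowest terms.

1/4

Possible genotypes: Jamal ∈ {BB, BO}; Kenji ∈ {BB, BO}.
Weight each parental genotype pair by prior × P(type-O child):
  BO × BO: posterior weight 1; P(next child type O) = 1/4.
Weighted sum = 1/4.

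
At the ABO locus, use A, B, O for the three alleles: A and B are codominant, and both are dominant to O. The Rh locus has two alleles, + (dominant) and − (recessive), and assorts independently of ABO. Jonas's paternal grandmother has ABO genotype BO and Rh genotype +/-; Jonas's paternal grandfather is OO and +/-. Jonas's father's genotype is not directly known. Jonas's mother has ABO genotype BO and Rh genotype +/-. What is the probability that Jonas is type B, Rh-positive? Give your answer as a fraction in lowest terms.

Jonas's father's ABO genotype from BO × OO: 1/2 BO, 1/2 OO.
Crossing each possibility with the mother BO and summing P(type B): 1/2·3/4 + 1/2·1/2 = 5/8.
Similarly for Rh via the father's Rh distribution: P(Rh+) = 3/4.
Independent loci: 5/8 × 3/4 = 15/32.

15/32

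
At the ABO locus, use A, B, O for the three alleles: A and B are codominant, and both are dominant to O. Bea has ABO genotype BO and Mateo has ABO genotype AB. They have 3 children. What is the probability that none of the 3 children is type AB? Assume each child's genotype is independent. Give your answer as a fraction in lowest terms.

27/64

ABO cross BO × AB → 1/4 A, 1/2 B, 1/4 AB.
So P(type AB) = 1/4 per child.
P(not type AB) = 3/4 for one child; (3/4)^3 = 27/64.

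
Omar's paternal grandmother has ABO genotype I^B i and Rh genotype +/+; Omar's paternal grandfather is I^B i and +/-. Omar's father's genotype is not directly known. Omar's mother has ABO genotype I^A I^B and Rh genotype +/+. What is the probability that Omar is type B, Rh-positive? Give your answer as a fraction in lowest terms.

1/2

Omar's father's ABO genotype from I^B i × I^B i: 1/4 I^B I^B, 1/2 I^B i, 1/4 i i.
Crossing each possibility with the mother I^A I^B and summing P(type B): 1/4·1/2 + 1/2·1/2 + 1/4·1/2 = 1/2.
Similarly for Rh via the father's Rh distribution: P(Rh+) = 1.
Independent loci: 1/2 × 1 = 1/2.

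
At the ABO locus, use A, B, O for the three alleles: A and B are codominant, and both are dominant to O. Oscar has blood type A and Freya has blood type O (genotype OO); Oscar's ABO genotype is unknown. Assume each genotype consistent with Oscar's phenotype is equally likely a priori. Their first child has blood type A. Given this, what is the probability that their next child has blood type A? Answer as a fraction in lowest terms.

5/6

Possible genotypes: Oscar ∈ {AA, AO}; Freya ∈ {OO}.
Weight each parental genotype pair by prior × P(type-A child):
  AA × OO: posterior weight 2/3; P(next child type A) = 1.
  AO × OO: posterior weight 1/3; P(next child type A) = 1/2.
Weighted sum = 5/6.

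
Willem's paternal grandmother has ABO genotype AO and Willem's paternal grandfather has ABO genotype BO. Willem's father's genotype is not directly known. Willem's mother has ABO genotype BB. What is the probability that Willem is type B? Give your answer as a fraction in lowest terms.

3/4

Willem's father's ABO genotype from AO × BO: 1/4 AB, 1/4 AO, 1/4 BO, 1/4 OO.
Crossing each possibility with the mother BB and summing P(type B): 1/4·1/2 + 1/4·1/2 + 1/4·1 + 1/4·1 = 3/4.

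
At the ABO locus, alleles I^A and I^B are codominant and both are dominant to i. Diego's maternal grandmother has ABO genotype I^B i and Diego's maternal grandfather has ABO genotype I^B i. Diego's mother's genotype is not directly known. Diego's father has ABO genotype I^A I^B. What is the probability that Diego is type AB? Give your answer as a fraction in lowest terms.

Diego's mother's ABO genotype from I^B i × I^B i: 1/4 I^B I^B, 1/2 I^B i, 1/4 i i.
Crossing each possibility with the father I^A I^B and summing P(type AB): 1/4·1/2 + 1/2·1/4 + 1/4·0 = 1/4.

1/4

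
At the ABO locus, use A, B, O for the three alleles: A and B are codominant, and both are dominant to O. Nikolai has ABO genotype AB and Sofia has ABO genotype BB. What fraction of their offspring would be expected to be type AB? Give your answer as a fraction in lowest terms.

1/2

ABO cross AB × BB → offspring phenotypes: 1/2 B, 1/2 AB.
So P(type AB) = 1/2.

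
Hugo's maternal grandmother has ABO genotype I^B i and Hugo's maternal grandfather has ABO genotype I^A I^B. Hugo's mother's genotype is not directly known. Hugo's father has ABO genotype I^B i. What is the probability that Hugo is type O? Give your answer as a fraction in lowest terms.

1/8

Hugo's mother's ABO genotype from I^B i × I^A I^B: 1/4 I^A I^B, 1/4 I^A i, 1/4 I^B I^B, 1/4 I^B i.
Crossing each possibility with the father I^B i and summing P(type O): 1/4·0 + 1/4·1/4 + 1/4·0 + 1/4·1/4 = 1/8.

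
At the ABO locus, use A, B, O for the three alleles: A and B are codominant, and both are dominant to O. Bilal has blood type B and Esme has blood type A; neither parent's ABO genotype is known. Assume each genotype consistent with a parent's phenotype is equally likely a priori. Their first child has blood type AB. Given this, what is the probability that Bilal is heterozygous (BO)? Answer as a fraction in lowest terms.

Possible genotypes: Bilal ∈ {BB, BO}; Esme ∈ {AA, AO}.
Weight each parental genotype pair by prior × P(type-AB child):
  BB × AA: posterior weight 4/9.
  BB × AO: posterior weight 2/9.
  BO × AA: posterior weight 2/9.
  BO × AO: posterior weight 1/9.
Sum the posterior weight over pairs where Bilal is BO: 1/3.

1/3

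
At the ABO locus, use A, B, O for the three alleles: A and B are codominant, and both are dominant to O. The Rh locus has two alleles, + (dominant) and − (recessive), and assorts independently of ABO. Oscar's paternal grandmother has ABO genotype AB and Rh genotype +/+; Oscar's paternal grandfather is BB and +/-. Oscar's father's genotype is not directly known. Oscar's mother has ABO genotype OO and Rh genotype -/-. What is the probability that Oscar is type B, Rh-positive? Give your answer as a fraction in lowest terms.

9/16

Oscar's father's ABO genotype from AB × BB: 1/2 AB, 1/2 BB.
Crossing each possibility with the mother OO and summing P(type B): 1/2·1/2 + 1/2·1 = 3/4.
Similarly for Rh via the father's Rh distribution: P(Rh+) = 3/4.
Independent loci: 3/4 × 3/4 = 9/16.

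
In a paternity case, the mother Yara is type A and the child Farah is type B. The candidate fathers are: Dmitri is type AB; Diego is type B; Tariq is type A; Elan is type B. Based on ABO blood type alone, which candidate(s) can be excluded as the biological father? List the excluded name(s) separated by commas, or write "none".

A candidate is excluded only if no genotype consistent with his phenotype could produce a type B child with a type A mother.
Tariq (type A): no genotype consistent with that phenotype can produce a type-B child with a type-A mother.

Tariq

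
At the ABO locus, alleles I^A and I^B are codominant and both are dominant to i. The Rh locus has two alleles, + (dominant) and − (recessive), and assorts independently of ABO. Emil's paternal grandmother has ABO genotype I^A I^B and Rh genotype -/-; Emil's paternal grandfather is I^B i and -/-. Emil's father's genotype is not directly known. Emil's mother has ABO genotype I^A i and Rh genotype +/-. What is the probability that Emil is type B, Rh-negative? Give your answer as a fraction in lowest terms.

1/8

Emil's father's ABO genotype from I^A I^B × I^B i: 1/4 I^A I^B, 1/4 I^A i, 1/4 I^B I^B, 1/4 I^B i.
Crossing each possibility with the mother I^A i and summing P(type B): 1/4·1/4 + 1/4·0 + 1/4·1/2 + 1/4·1/4 = 1/4.
Similarly for Rh via the father's Rh distribution: P(Rh-) = 1/2.
Independent loci: 1/4 × 1/2 = 1/8.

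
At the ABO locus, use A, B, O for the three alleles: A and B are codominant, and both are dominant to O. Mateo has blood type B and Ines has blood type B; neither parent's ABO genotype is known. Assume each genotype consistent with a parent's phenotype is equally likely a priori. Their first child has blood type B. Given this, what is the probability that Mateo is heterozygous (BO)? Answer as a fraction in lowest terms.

Possible genotypes: Mateo ∈ {BB, BO}; Ines ∈ {BB, BO}.
Weight each parental genotype pair by prior × P(type-B child):
  BB × BB: posterior weight 4/15.
  BB × BO: posterior weight 4/15.
  BO × BB: posterior weight 4/15.
  BO × BO: posterior weight 1/5.
Sum the posterior weight over pairs where Mateo is BO: 7/15.

7/15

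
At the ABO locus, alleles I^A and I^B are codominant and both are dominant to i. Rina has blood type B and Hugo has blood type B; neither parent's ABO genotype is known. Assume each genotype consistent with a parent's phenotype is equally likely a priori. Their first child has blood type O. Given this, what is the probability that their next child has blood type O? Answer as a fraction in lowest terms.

Possible genotypes: Rina ∈ {I^B I^B, I^B i}; Hugo ∈ {I^B I^B, I^B i}.
Weight each parental genotype pair by prior × P(type-O child):
  I^B i × I^B i: posterior weight 1; P(next child type O) = 1/4.
Weighted sum = 1/4.

1/4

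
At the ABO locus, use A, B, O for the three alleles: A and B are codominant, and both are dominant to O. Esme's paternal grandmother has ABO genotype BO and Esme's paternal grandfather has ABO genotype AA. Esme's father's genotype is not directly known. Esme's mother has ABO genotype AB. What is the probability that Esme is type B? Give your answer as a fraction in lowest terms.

Esme's father's ABO genotype from BO × AA: 1/2 AB, 1/2 AO.
Crossing each possibility with the mother AB and summing P(type B): 1/2·1/4 + 1/2·1/4 = 1/4.

1/4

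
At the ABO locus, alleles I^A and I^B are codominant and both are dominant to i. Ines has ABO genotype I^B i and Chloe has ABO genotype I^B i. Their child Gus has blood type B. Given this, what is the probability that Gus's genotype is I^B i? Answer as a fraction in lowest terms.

Cross I^B i × I^B i → 1/4 I^B I^B, 1/2 I^B i, 1/4 i i.
Type-B genotypes among offspring: I^B I^B (1/4), I^B i (1/2); total 3/4.
P(I^B i | type B) = (1/2) / (3/4) = 2/3.

2/3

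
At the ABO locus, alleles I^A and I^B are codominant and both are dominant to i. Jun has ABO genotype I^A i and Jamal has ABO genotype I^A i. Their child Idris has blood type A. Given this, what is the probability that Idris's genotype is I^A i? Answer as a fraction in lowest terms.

2/3

Cross I^A i × I^A i → 1/4 I^A I^A, 1/2 I^A i, 1/4 i i.
Type-A genotypes among offspring: I^A I^A (1/4), I^A i (1/2); total 3/4.
P(I^A i | type A) = (1/2) / (3/4) = 2/3.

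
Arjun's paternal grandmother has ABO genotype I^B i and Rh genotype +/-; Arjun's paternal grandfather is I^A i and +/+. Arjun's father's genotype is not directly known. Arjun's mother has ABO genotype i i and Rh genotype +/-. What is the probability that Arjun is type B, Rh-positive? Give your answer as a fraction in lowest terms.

Arjun's father's ABO genotype from I^B i × I^A i: 1/4 I^A I^B, 1/4 I^A i, 1/4 I^B i, 1/4 i i.
Crossing each possibility with the mother i i and summing P(type B): 1/4·1/2 + 1/4·0 + 1/4·1/2 + 1/4·0 = 1/4.
Similarly for Rh via the father's Rh distribution: P(Rh+) = 7/8.
Independent loci: 1/4 × 7/8 = 7/32.

7/32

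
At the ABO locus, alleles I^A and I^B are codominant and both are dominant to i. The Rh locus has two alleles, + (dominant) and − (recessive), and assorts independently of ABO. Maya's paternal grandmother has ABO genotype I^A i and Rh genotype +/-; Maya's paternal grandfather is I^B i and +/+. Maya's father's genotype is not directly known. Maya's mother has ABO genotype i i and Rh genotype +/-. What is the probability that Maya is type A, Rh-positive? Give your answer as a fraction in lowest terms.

Maya's father's ABO genotype from I^A i × I^B i: 1/4 I^A I^B, 1/4 I^A i, 1/4 I^B i, 1/4 i i.
Crossing each possibility with the mother i i and summing P(type A): 1/4·1/2 + 1/4·1/2 + 1/4·0 + 1/4·0 = 1/4.
Similarly for Rh via the father's Rh distribution: P(Rh+) = 7/8.
Independent loci: 1/4 × 7/8 = 7/32.

7/32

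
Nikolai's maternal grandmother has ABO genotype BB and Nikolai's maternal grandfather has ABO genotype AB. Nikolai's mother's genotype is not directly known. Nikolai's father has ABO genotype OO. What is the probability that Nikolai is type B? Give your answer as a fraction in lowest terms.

Nikolai's mother's ABO genotype from BB × AB: 1/2 AB, 1/2 BB.
Crossing each possibility with the father OO and summing P(type B): 1/2·1/2 + 1/2·1 = 3/4.

3/4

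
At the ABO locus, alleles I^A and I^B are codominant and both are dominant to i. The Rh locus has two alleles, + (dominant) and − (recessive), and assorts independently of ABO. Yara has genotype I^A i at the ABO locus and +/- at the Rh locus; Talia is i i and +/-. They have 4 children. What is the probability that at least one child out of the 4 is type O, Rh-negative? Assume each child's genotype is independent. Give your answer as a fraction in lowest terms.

1695/4096

ABO cross I^A i × i i → 1/2 O, 1/2 A.
Rh cross +/- × +/- → 3/4 Rh+, 1/4 Rh-; so P(type O, Rh-negative) = 1/2 × 1/4 = 1/8 per child.
P(none) = (7/8)^4 = 2401/4096; P(at least one) = 1 − 2401/4096 = 1695/4096.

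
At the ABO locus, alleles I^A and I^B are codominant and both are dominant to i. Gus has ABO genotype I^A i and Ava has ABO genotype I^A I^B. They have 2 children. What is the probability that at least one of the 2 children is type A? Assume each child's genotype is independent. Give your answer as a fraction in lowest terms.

ABO cross I^A i × I^A I^B → 1/2 A, 1/4 B, 1/4 AB.
So P(type A) = 1/2 per child.
P(none) = (1/2)^2 = 1/4; P(at least one) = 1 − 1/4 = 3/4.

3/4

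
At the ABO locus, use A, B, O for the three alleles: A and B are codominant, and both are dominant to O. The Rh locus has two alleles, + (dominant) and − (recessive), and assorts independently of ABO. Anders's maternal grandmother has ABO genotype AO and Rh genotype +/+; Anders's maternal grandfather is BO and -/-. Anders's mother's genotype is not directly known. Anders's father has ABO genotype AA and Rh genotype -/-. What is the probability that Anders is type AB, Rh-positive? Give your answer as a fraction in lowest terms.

1/8

Anders's mother's ABO genotype from AO × BO: 1/4 AB, 1/4 AO, 1/4 BO, 1/4 OO.
Crossing each possibility with the father AA and summing P(type AB): 1/4·1/2 + 1/4·0 + 1/4·1/2 + 1/4·0 = 1/4.
Similarly for Rh via the mother's Rh distribution: P(Rh+) = 1/2.
Independent loci: 1/4 × 1/2 = 1/8.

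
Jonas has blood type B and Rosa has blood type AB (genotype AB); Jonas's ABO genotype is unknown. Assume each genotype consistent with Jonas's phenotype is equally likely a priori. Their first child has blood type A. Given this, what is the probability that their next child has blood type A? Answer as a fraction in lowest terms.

1/4

Possible genotypes: Jonas ∈ {BB, BO}; Rosa ∈ {AB}.
Weight each parental genotype pair by prior × P(type-A child):
  BO × AB: posterior weight 1; P(next child type A) = 1/4.
Weighted sum = 1/4.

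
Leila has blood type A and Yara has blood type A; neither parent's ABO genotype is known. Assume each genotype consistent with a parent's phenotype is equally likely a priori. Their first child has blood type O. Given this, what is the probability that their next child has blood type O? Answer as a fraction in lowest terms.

Possible genotypes: Leila ∈ {AA, AO}; Yara ∈ {AA, AO}.
Weight each parental genotype pair by prior × P(type-O child):
  AO × AO: posterior weight 1; P(next child type O) = 1/4.
Weighted sum = 1/4.

1/4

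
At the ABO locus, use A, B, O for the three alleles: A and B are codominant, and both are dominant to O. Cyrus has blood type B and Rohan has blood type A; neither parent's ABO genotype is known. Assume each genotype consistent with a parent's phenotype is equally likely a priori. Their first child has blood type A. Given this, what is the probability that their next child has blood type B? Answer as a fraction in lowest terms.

Possible genotypes: Cyrus ∈ {BB, BO}; Rohan ∈ {AA, AO}.
Weight each parental genotype pair by prior × P(type-A child):
  BO × AA: posterior weight 2/3; P(next child type B) = 0.
  BO × AO: posterior weight 1/3; P(next child type B) = 1/4.
Weighted sum = 1/12.

1/12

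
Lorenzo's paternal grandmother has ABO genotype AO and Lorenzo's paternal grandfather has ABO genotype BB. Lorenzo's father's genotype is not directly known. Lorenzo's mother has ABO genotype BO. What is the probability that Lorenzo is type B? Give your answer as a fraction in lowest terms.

5/8

Lorenzo's father's ABO genotype from AO × BB: 1/2 AB, 1/2 BO.
Crossing each possibility with the mother BO and summing P(type B): 1/2·1/2 + 1/2·3/4 = 5/8.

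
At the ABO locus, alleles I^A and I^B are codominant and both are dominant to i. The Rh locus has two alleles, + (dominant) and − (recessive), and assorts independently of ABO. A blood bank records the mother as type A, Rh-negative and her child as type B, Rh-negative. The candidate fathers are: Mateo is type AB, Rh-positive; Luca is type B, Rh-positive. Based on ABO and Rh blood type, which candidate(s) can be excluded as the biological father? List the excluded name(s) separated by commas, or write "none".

A candidate is excluded only if no genotype consistent with his phenotype could produce a type B, Rh-negative child with a type A, Rh-negative mother.
Every candidate has at least one consistent genotype combination, so none can be excluded.

none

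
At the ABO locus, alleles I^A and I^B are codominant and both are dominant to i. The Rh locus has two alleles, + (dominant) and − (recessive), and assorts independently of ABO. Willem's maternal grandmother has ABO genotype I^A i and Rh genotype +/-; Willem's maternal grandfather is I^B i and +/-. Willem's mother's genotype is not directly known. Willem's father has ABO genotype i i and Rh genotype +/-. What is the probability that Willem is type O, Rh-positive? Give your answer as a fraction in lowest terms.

Willem's mother's ABO genotype from I^A i × I^B i: 1/4 I^A I^B, 1/4 I^A i, 1/4 I^B i, 1/4 i i.
Crossing each possibility with the father i i and summing P(type O): 1/4·0 + 1/4·1/2 + 1/4·1/2 + 1/4·1 = 1/2.
Similarly for Rh via the mother's Rh distribution: P(Rh+) = 3/4.
Independent loci: 1/2 × 3/4 = 3/8.

3/8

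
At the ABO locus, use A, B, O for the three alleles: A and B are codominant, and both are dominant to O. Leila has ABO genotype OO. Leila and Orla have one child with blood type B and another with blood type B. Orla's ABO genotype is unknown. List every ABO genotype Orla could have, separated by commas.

AB, BB, BO

For each candidate genotype of Orla, check whether crossing it with OO can produce every observed child phenotype.
  AA → possible child types {A} ✗
  AB → possible child types {A, B} ✓
  AO → possible child types {O, A} ✗
  BB → possible child types {B} ✓
  BO → possible child types {O, B} ✓
  OO → possible child types {O} ✗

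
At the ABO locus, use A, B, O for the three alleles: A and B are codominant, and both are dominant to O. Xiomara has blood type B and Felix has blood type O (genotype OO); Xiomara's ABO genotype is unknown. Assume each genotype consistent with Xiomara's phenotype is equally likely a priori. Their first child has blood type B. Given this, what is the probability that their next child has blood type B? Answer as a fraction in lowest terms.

Possible genotypes: Xiomara ∈ {BB, BO}; Felix ∈ {OO}.
Weight each parental genotype pair by prior × P(type-B child):
  BB × OO: posterior weight 2/3; P(next child type B) = 1.
  BO × OO: posterior weight 1/3; P(next child type B) = 1/2.
Weighted sum = 5/6.

5/6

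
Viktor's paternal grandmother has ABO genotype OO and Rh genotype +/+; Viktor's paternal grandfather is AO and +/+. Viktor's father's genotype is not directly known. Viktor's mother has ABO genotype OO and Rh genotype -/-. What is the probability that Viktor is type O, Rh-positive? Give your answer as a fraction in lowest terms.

3/4

Viktor's father's ABO genotype from OO × AO: 1/2 AO, 1/2 OO.
Crossing each possibility with the mother OO and summing P(type O): 1/2·1/2 + 1/2·1 = 3/4.
Similarly for Rh via the father's Rh distribution: P(Rh+) = 1.
Independent loci: 3/4 × 1 = 3/4.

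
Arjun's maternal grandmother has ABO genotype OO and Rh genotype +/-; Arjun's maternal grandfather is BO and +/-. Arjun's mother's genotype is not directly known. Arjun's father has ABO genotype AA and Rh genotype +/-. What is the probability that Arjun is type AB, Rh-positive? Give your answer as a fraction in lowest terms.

Arjun's mother's ABO genotype from OO × BO: 1/2 BO, 1/2 OO.
Crossing each possibility with the father AA and summing P(type AB): 1/2·1/2 + 1/2·0 = 1/4.
Similarly for Rh via the mother's Rh distribution: P(Rh+) = 3/4.
Independent loci: 1/4 × 3/4 = 3/16.

3/16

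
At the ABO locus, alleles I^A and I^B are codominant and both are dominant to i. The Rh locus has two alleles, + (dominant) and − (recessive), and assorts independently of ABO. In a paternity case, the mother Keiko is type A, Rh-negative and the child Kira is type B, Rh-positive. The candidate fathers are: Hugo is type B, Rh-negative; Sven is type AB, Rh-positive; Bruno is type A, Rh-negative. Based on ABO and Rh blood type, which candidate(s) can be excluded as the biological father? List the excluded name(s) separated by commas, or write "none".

A candidate is excluded only if no genotype consistent with his phenotype could produce a type B, Rh-positive child with a type A, Rh-negative mother.
Hugo (type B, Rh-): no genotype consistent with that phenotype can produce a type-B Rh+ child with a type-A mother.
Bruno (type A, Rh-): no genotype consistent with that phenotype can produce a type-B Rh+ child with a type-A mother.

Hugo, Bruno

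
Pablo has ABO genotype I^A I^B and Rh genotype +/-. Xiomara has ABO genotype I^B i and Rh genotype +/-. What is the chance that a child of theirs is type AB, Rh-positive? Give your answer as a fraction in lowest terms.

ABO cross I^A I^B × I^B i → offspring phenotypes: 1/4 A, 1/2 B, 1/4 AB.
Rh cross +/- × +/- → 3/4 Rh+, 1/4 Rh-.
Independent loci: P(type AB, Rh-positive) = 1/4 × 3/4 = 3/16.

3/16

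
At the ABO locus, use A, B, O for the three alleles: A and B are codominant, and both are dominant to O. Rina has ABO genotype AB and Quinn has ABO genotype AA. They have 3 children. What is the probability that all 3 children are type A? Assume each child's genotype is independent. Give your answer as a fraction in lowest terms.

ABO cross AB × AA → 1/2 A, 1/2 AB.
So P(type A) = 1/2 per child.
All 3 independent: (1/2)^3 = 1/8.

1/8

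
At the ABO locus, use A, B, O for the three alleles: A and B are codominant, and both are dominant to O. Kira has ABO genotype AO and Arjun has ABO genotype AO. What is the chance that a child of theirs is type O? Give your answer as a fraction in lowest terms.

ABO cross AO × AO → offspring phenotypes: 1/4 O, 3/4 A.
So P(type O) = 1/4.

1/4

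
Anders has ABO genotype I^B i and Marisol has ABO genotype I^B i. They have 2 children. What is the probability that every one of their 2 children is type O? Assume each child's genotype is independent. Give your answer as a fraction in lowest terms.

1/16

ABO cross I^B i × I^B i → 1/4 O, 3/4 B.
So P(type O) = 1/4 per child.
All 2 independent: (1/4)^2 = 1/16.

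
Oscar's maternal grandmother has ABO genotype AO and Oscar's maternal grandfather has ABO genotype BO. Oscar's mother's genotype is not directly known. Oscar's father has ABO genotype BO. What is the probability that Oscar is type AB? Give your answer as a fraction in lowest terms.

1/8

Oscar's mother's ABO genotype from AO × BO: 1/4 AB, 1/4 AO, 1/4 BO, 1/4 OO.
Crossing each possibility with the father BO and summing P(type AB): 1/4·1/4 + 1/4·1/4 + 1/4·0 + 1/4·0 = 1/8.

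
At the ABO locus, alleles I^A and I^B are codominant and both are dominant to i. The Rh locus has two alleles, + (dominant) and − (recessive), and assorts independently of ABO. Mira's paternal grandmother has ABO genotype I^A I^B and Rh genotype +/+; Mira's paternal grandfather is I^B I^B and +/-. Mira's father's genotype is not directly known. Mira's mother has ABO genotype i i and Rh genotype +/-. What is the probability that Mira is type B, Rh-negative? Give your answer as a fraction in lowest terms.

3/32

Mira's father's ABO genotype from I^A I^B × I^B I^B: 1/2 I^A I^B, 1/2 I^B I^B.
Crossing each possibility with the mother i i and summing P(type B): 1/2·1/2 + 1/2·1 = 3/4.
Similarly for Rh via the father's Rh distribution: P(Rh-) = 1/8.
Independent loci: 3/4 × 1/8 = 3/32.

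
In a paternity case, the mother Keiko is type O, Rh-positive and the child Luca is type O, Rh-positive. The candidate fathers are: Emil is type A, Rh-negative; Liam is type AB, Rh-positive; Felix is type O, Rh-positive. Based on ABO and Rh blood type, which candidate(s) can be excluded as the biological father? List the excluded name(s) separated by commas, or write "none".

A candidate is excluded only if no genotype consistent with his phenotype could produce a type O, Rh-positive child with a type O, Rh-positive mother.
Liam (type AB, Rh+): no genotype consistent with that phenotype can produce a type-O Rh+ child with a type-O mother.

Liam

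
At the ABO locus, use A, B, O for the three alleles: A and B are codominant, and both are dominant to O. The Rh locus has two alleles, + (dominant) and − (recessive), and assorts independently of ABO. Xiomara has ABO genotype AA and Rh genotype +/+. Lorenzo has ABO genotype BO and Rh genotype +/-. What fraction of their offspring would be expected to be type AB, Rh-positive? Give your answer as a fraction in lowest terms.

ABO cross AA × BO → offspring phenotypes: 1/2 A, 1/2 AB.
Rh cross +/+ × +/- → 1 Rh+.
Independent loci: P(type AB, Rh-positive) = 1/2 × 1 = 1/2.

1/2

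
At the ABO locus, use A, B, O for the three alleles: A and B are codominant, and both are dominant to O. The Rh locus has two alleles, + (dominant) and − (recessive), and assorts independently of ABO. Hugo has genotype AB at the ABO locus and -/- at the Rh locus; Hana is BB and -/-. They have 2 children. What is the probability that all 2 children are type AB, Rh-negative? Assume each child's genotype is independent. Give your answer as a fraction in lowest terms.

1/4

ABO cross AB × BB → 1/2 B, 1/2 AB.
Rh cross -/- × -/- → 1 Rh-; so P(type AB, Rh-negative) = 1/2 × 1 = 1/2 per child.
All 2 independent: (1/2)^2 = 1/4.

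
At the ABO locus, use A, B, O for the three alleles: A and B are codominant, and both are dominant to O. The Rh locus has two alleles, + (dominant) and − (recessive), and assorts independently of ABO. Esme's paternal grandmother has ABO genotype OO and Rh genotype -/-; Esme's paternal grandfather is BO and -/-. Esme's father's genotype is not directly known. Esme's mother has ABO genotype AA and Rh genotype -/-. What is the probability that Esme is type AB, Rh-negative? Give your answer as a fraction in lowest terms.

Esme's father's ABO genotype from OO × BO: 1/2 BO, 1/2 OO.
Crossing each possibility with the mother AA and summing P(type AB): 1/2·1/2 + 1/2·0 = 1/4.
Similarly for Rh via the father's Rh distribution: P(Rh-) = 1.
Independent loci: 1/4 × 1 = 1/4.

1/4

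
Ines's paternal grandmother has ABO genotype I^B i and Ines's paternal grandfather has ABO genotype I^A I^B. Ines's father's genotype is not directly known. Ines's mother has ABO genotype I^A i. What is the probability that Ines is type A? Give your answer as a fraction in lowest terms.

Ines's father's ABO genotype from I^B i × I^A I^B: 1/4 I^A I^B, 1/4 I^A i, 1/4 I^B I^B, 1/4 I^B i.
Crossing each possibility with the mother I^A i and summing P(type A): 1/4·1/2 + 1/4·3/4 + 1/4·0 + 1/4·1/4 = 3/8.

3/8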